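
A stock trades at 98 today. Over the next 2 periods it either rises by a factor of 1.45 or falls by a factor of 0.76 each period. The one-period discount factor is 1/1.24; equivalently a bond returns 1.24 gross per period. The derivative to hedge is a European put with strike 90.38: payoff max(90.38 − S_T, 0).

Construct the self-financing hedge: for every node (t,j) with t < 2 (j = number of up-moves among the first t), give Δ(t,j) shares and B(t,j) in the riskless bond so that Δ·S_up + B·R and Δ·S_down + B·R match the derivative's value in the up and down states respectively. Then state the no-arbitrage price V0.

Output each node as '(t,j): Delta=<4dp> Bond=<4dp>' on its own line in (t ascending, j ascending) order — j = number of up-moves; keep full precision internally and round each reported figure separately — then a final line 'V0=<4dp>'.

(0,0): Delta=-0.1226 Bond=14.0489
(1,0): Delta=-0.6572 Bond=57.2394
(1,1): Delta=0.0000 Bond=0.0000
V0=2.0347

Risk-neutral probability p* = (R−d)/(u−d) = (1.24−0.76)/(1.45−0.76) = 0.6957.
Terminal payoffs: V(2,0)=33.7752, V(2,1)=0.0000, V(2,2)=0.0000
(1,0): S=74.4800. Δ = (V_up−V_dn)/(S_up−S_dn) = (0.0000−33.7752)/(107.9960−56.6048) = -0.6572. V = [p*·0.0000 + (1−p*)·33.7752]/1.24 = 8.2898. B = V − Δ·S = 57.2394.
(1,1): S=142.1000. Δ = (V_up−V_dn)/(S_up−S_dn) = (0.0000−0.0000)/(206.0450−107.9960) = 0.0000. V = [p*·0.0000 + (1−p*)·0.0000]/1.24 = 0.0000. B = V − Δ·S = 0.0000.
(0,0): S=98.0000. Δ = (V_up−V_dn)/(S_up−S_dn) = (0.0000−8.2898)/(142.1000−74.4800) = -0.1226. V = [p*·0.0000 + (1−p*)·8.2898]/1.24 = 2.0347. B = V − Δ·S = 14.0489.
Root portfolio cost Δ·98+B reproduces V0=2.0347.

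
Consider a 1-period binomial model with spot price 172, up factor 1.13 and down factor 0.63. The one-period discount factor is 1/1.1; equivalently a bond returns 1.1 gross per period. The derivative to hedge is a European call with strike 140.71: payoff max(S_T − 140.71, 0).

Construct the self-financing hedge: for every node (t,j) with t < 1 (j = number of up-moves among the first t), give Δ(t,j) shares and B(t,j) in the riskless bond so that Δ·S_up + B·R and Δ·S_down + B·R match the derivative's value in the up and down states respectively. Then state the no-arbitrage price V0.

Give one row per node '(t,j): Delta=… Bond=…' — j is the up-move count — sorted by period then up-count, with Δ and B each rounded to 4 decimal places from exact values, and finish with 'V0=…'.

Under the risk-neutral measure, an up-move has probability p* = (R−d)/(u−d) = 0.9400 and values discount at R = 1.1.
Payoff layer (t=1): V(1,0)=0.0000, V(1,1)=53.6500
Node (0,0) S=172.0000: V=(p*·53.6500+(1−p*)·0.0000)/1.1=45.8464; Δ=(53.6500−0.0000)/(194.3600−108.3600)=0.6238; B=V−Δ·S=-61.4536
Check: Δ(0,0)·S0 + B(0,0) = 45.8464 = V0.

(0,0): Delta=0.6238 Bond=-61.4536
V0=45.8464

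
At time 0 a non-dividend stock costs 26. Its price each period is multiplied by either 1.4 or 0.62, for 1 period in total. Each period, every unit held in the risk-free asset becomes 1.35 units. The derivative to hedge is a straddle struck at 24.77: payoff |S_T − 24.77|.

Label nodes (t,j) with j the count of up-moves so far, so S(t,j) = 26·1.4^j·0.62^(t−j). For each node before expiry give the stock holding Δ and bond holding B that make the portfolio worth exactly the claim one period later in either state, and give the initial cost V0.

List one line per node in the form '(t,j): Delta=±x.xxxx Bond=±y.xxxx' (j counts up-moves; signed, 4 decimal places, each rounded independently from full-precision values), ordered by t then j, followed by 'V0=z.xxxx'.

(0,0): Delta=0.1469 Bond=4.6528
V0=8.4733

Under the risk-neutral measure, an up-move has probability p* = (R−d)/(u−d) = 0.9359 and values discount at R = 1.35.
Payoff layer (t=1): V(1,0)=8.6500, V(1,1)=11.6300
Node (0,0) S=26.0000: V=(p*·11.6300+(1−p*)·8.6500)/1.35=8.4733; Δ=(11.6300−8.6500)/(36.4000−16.1200)=0.1469; B=V−Δ·S=4.6528
The time-0 hedge costs 8.4733, which is the no-arbitrage price.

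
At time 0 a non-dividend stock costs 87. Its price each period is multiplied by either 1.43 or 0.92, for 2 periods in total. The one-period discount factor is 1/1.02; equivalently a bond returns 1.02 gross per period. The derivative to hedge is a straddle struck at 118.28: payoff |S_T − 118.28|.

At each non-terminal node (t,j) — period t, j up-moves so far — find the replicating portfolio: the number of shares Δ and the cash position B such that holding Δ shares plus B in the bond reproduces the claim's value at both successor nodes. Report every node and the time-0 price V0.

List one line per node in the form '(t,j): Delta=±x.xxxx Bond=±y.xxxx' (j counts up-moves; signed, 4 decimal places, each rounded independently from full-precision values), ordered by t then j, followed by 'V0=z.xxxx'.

(0,0): Delta=-0.4833 Bond=73.1441
(1,0): Delta=-1.0000 Bond=115.9608
(1,1): Delta=0.8795 Bond=-94.9435
V0=31.0939

The replicating-portfolio and risk-neutral prices coincide; use p* = (1.02−0.92)/(1.43−0.92) = 0.1961 for the latter.
Terminal values V(2,·): V(2,0)=44.6432, V(2,1)=3.8228, V(2,2)=59.6263
(1,0): S=80.0400. Δ = (V_up−V_dn)/(S_up−S_dn) = (3.8228−44.6432)/(114.4572−73.6368) = -1.0000. V = [p*·3.8228 + (1−p*)·44.6432]/1.02 = 35.9208. B = V − Δ·S = 115.9608.
(1,1): S=124.4100. Δ = (V_up−V_dn)/(S_up−S_dn) = (59.6263−3.8228)/(177.9063−114.4572) = 0.8795. V = [p*·59.6263 + (1−p*)·3.8228]/1.02 = 14.4752. B = V − Δ·S = -94.9435.
(0,0): S=87.0000. Δ = (V_up−V_dn)/(S_up−S_dn) = (14.4752−35.9208)/(124.4100−80.0400) = -0.4833. V = [p*·14.4752 + (1−p*)·35.9208]/1.02 = 31.0939. B = V − Δ·S = 73.1441.
Root portfolio cost Δ·87+B reproduces V0=31.0939.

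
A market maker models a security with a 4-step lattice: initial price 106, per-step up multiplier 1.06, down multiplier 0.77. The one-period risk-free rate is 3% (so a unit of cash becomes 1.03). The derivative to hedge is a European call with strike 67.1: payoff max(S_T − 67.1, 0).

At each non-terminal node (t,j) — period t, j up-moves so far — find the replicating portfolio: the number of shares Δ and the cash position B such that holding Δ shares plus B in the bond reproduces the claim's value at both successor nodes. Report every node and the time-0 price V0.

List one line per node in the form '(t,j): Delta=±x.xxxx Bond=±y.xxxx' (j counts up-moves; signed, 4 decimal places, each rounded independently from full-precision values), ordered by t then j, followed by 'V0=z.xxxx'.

No-arbitrage ⇒ martingale measure with p* = (R−d)/(u−d) = 0.8966.
Terminal values V(4,·): V(4,0)=0.0000, V(4,1)=0.0000, V(4,2)=3.5153, V(4,3)=30.1107, V(4,4)=66.7226
(3,0): S=48.3925. Δ = (V_up−V_dn)/(S_up−S_dn) = (0.0000−0.0000)/(51.2960−37.2622) = 0.0000. V = [p*·0.0000 + (1−p*)·0.0000]/1.03 = 0.0000. B = V − Δ·S = 0.0000.
(3,1): S=66.6182. Δ = (V_up−V_dn)/(S_up−S_dn) = (3.5153−0.0000)/(70.6153−51.2960) = 0.1820. V = [p*·3.5153 + (1−p*)·0.0000]/1.03 = 3.0599. B = V − Δ·S = -9.0620.
(3,2): S=91.7082. Δ = (V_up−V_dn)/(S_up−S_dn) = (30.1107−3.5153)/(97.2107−70.6153) = 1.0000. V = [p*·30.1107 + (1−p*)·3.5153]/1.03 = 26.5626. B = V − Δ·S = -65.1456.
(3,3): S=126.2477. Δ = (V_up−V_dn)/(S_up−S_dn) = (66.7226−30.1107)/(133.8226−97.2107) = 1.0000. V = [p*·66.7226 + (1−p*)·30.1107]/1.03 = 61.1021. B = V − Δ·S = -65.1456.
(2,0): S=62.8474. Δ = (V_up−V_dn)/(S_up−S_dn) = (3.0599−0.0000)/(66.6182−48.3925) = 0.1679. V = [p*·3.0599 + (1−p*)·0.0000]/1.03 = 2.6634. B = V − Δ·S = -7.8879.
(2,1): S=86.5172. Δ = (V_up−V_dn)/(S_up−S_dn) = (26.5626−3.0599)/(91.7082−66.6182) = 0.9367. V = [p*·26.5626 + (1−p*)·3.0599]/1.03 = 23.4284. B = V − Δ·S = -57.6154.
(2,2): S=119.1016. Δ = (V_up−V_dn)/(S_up−S_dn) = (61.1021−26.5626)/(126.2477−91.7082) = 1.0000. V = [p*·61.1021 + (1−p*)·26.5626]/1.03 = 55.8534. B = V − Δ·S = -63.2482.
(1,0): S=81.6200. Δ = (V_up−V_dn)/(S_up−S_dn) = (23.4284−2.6634)/(86.5172−62.8474) = 0.8773. V = [p*·23.4284 + (1−p*)·2.6634]/1.03 = 20.6605. B = V − Δ·S = -50.9429.
(1,1): S=112.3600. Δ = (V_up−V_dn)/(S_up−S_dn) = (55.8534−23.4284)/(119.1016−86.5172) = 0.9951. V = [p*·55.8534 + (1−p*)·23.4284]/1.03 = 50.9700. B = V − Δ·S = -60.8403.
(0,0): S=106.0000. Δ = (V_up−V_dn)/(S_up−S_dn) = (50.9700−20.6605)/(112.3600−81.6200) = 0.9860. V = [p*·50.9700 + (1−p*)·20.6605]/1.03 = 46.4413. B = V − Δ·S = -58.0742.
Check: Δ(0,0)·S0 + B(0,0) = 46.4413 = V0.

(0,0): Delta=0.9860 Bond=-58.0742
(1,0): Delta=0.8773 Bond=-50.9429
(1,1): Delta=0.9951 Bond=-60.8403
(2,0): Delta=0.1679 Bond=-7.8879
(2,1): Delta=0.9367 Bond=-57.6154
(2,2): Delta=1.0000 Bond=-63.2482
(3,0): Delta=0.0000 Bond=0.0000
(3,1): Delta=0.1820 Bond=-9.0620
(3,2): Delta=1.0000 Bond=-65.1456
(3,3): Delta=1.0000 Bond=-65.1456
V0=46.4413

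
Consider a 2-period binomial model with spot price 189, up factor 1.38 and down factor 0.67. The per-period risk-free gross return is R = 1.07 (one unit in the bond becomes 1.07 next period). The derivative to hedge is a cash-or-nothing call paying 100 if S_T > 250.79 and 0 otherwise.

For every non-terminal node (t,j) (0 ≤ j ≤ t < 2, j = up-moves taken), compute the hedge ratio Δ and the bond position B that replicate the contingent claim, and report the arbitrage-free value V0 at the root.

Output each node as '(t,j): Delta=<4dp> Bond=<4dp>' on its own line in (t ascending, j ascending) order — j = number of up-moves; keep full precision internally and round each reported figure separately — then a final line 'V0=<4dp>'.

Risk-neutral probability p* = (R−d)/(u−d) = (1.07−0.67)/(1.38−0.67) = 0.5634.
Terminal payoffs: V(2,0)=0.0000, V(2,1)=0.0000, V(2,2)=100.0000
  t=1,j=0: stock 126.6300 → up 174.7494 (V=0.0000), down 84.8421 (V=0.0000). Price 0.0000; hedge Δ=0.0000, bond B=0.0000.
  t=1,j=1: stock 260.8200 → up 359.9316 (V=100.0000), down 174.7494 (V=0.0000). Price 52.6524; hedge Δ=0.5400, bond B=-88.1927.
  t=0,j=0: stock 189.0000 → up 260.8200 (V=52.6524), down 126.6300 (V=0.0000). Price 27.7227; hedge Δ=0.3924, bond B=-46.4355.
Check: Δ(0,0)·S0 + B(0,0) = 27.7227 = V0.

(0,0): Delta=0.3924 Bond=-46.4355
(1,0): Delta=0.0000 Bond=0.0000
(1,1): Delta=0.5400 Bond=-88.1927
V0=27.7227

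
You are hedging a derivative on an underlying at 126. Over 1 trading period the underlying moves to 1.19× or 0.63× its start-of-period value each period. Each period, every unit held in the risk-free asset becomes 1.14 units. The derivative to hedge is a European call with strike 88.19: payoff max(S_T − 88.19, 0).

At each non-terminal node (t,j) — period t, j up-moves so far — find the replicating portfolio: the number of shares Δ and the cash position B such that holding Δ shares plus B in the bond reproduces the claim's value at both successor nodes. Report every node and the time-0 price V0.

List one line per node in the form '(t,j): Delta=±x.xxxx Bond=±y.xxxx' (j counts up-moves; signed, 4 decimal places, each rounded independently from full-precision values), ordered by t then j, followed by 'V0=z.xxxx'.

Under the risk-neutral measure, an up-move has probability p* = (R−d)/(u−d) = 0.9107 and values discount at R = 1.14.
Terminal values V(1,·): V(1,0)=0.0000, V(1,1)=61.7500
Node (0,0) S=126.0000: V=(p*·61.7500+(1−p*)·0.0000)/1.14=49.3304; Δ=(61.7500−0.0000)/(149.9400−79.3800)=0.8751; B=V−Δ·S=-60.9375
Each (Δ,B) replicates both successor values, so the strategy is self-financing and V0 is arbitrage-free.

(0,0): Delta=0.8751 Bond=-60.9375
V0=49.3304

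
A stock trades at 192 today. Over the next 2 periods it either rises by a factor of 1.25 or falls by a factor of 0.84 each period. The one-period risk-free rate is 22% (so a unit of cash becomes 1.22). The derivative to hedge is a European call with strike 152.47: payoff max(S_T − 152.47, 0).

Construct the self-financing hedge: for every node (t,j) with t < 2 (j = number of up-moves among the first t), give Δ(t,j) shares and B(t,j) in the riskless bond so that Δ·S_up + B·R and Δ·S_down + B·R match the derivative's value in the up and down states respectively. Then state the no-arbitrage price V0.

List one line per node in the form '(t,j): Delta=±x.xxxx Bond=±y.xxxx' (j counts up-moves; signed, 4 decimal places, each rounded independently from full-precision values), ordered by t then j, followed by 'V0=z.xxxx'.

(0,0): Delta=0.9871 Bond=-99.8917
(1,0): Delta=0.7430 Bond=-82.5054
(1,1): Delta=1.0000 Bond=-124.9754
V0=89.6223

Since d<R<u, set p* = (R−d)/(u−d) = 0.9268; price each node as the discounted p*-expectation of its children.
Terminal values V(2,·): V(2,0)=0.0000, V(2,1)=49.1300, V(2,2)=147.5300
(1,0): S=161.2800. Δ = (V_up−V_dn)/(S_up−S_dn) = (49.1300−0.0000)/(201.6000−135.4752) = 0.7430. V = [p*·49.1300 + (1−p*)·0.0000]/1.22 = 37.3239. B = V − Δ·S = -82.5054.
(1,1): S=240.0000. Δ = (V_up−V_dn)/(S_up−S_dn) = (147.5300−49.1300)/(300.0000−201.6000) = 1.0000. V = [p*·147.5300 + (1−p*)·49.1300]/1.22 = 115.0246. B = V − Δ·S = -124.9754.
(0,0): S=192.0000. Δ = (V_up−V_dn)/(S_up−S_dn) = (115.0246−37.3239)/(240.0000−161.2800) = 0.9871. V = [p*·115.0246 + (1−p*)·37.3239]/1.22 = 89.6223. B = V − Δ·S = -99.8917.
Each (Δ,B) replicates both successor values, so the strategy is self-financing and V0 is arbitrage-free.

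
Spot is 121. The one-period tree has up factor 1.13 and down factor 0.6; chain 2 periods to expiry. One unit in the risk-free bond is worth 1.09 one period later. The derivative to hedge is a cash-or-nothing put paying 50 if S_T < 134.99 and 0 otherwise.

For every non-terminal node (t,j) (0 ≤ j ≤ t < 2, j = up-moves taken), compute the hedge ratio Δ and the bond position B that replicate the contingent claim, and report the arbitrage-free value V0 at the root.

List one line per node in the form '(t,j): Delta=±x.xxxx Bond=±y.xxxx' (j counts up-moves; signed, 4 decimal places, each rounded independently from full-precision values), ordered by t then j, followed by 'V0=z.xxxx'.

The replicating-portfolio and risk-neutral prices coincide; use p* = (1.09−0.6)/(1.13−0.6) = 0.9245 for the latter.
Terminal values V(2,·): V(2,0)=50.0000, V(2,1)=50.0000, V(2,2)=0.0000
(1,0): S=72.6000. Δ = (V_up−V_dn)/(S_up−S_dn) = (50.0000−50.0000)/(82.0380−43.5600) = 0.0000. V = [p*·50.0000 + (1−p*)·50.0000]/1.09 = 45.8716. B = V − Δ·S = 45.8716.
(1,1): S=136.7300. Δ = (V_up−V_dn)/(S_up−S_dn) = (0.0000−50.0000)/(154.5049−82.0380) = -0.6900. V = [p*·0.0000 + (1−p*)·50.0000]/1.09 = 3.4620. B = V − Δ·S = 97.8016.
(0,0): S=121.0000. Δ = (V_up−V_dn)/(S_up−S_dn) = (3.4620−45.8716)/(136.7300−72.6000) = -0.6613. V = [p*·3.4620 + (1−p*)·45.8716]/1.09 = 6.1126. B = V − Δ·S = 86.1306.
Self-financing check: at every node Δ·S+B equals the discounted successor values.

(0,0): Delta=-0.6613 Bond=86.1306
(1,0): Delta=0.0000 Bond=45.8716
(1,1): Delta=-0.6900 Bond=97.8016
V0=6.1126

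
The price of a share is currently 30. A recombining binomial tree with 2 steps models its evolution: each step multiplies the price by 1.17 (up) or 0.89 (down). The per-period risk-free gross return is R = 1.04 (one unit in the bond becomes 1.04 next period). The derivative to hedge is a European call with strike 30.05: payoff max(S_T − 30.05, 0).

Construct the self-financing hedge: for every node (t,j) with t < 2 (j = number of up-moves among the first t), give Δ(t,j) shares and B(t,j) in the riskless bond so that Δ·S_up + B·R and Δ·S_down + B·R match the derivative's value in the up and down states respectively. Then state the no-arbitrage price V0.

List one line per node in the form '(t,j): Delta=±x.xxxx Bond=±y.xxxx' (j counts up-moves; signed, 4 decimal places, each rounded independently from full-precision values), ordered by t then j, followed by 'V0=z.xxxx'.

The replicating-portfolio and risk-neutral prices coincide; use p* = (1.04−0.89)/(1.17−0.89) = 0.5357 for the latter.
Terminal payoffs: V(2,0)=0.0000, V(2,1)=1.1890, V(2,2)=11.0170
Node (1,0) S=26.7000: V=(p*·1.1890+(1−p*)·0.0000)/1.04=0.6125; Δ=(1.1890−0.0000)/(31.2390−23.7630)=0.1590; B=V−Δ·S=-3.6340
Node (1,1) S=35.1000: V=(p*·11.0170+(1−p*)·1.1890)/1.04=6.2058; Δ=(11.0170−1.1890)/(41.0670−31.2390)=1.0000; B=V−Δ·S=-28.8942
Node (0,0) S=30.0000: V=(p*·6.2058+(1−p*)·0.6125)/1.04=3.4701; Δ=(6.2058−0.6125)/(35.1000−26.7000)=0.6659; B=V−Δ·S=-16.5060
Root portfolio cost Δ·30+B reproduces V0=3.4701.

(0,0): Delta=0.6659 Bond=-16.5060
(1,0): Delta=0.1590 Bond=-3.6340
(1,1): Delta=1.0000 Bond=-28.8942
V0=3.4701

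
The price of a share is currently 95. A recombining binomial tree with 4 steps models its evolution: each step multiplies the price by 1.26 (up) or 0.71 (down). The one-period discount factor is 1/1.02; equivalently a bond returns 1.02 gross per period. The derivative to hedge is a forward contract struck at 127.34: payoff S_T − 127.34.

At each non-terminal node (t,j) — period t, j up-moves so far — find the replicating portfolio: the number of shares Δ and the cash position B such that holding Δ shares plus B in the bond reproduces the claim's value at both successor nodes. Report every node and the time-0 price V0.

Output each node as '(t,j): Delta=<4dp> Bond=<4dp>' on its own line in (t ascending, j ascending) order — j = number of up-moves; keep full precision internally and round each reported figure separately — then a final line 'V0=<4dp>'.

Since d<R<u, set p* = (R−d)/(u−d) = 0.5636; price each node as the discounted p*-expectation of its children.
Terminal payoffs: V(4,0)=-103.1989, V(4,1)=-84.4981, V(4,2)=-51.3106, V(4,3)=7.5854, V(4,4)=112.1050
Node (3,0) S=34.0015: V=(p*·-84.4981+(1−p*)·-103.1989)/1.02=-90.8416; Δ=(-84.4981−-103.1989)/(42.8419−24.1411)=1.0000; B=V−Δ·S=-124.8431
Node (3,1) S=60.3408: V=(p*·-51.3106+(1−p*)·-84.4981)/1.02=-64.5024; Δ=(-51.3106−-84.4981)/(76.0294−42.8419)=1.0000; B=V−Δ·S=-124.8431
Node (3,2) S=107.0836: V=(p*·7.5854+(1−p*)·-51.3106)/1.02=-17.7595; Δ=(7.5854−-51.3106)/(134.9254−76.0294)=1.0000; B=V−Δ·S=-124.8431
Node (3,3) S=190.0357: V=(p*·112.1050+(1−p*)·7.5854)/1.02=65.1926; Δ=(112.1050−7.5854)/(239.4450−134.9254)=1.0000; B=V−Δ·S=-124.8431
Node (2,0) S=47.8895: V=(p*·-64.5024+(1−p*)·-90.8416)/1.02=-74.5057; Δ=(-64.5024−-90.8416)/(60.3408−34.0015)=1.0000; B=V−Δ·S=-122.3952
Node (2,1) S=84.9870: V=(p*·-17.7595+(1−p*)·-64.5024)/1.02=-37.4082; Δ=(-17.7595−-64.5024)/(107.0836−60.3408)=1.0000; B=V−Δ·S=-122.3952
Node (2,2) S=150.8220: V=(p*·65.1926+(1−p*)·-17.7595)/1.02=28.4268; Δ=(65.1926−-17.7595)/(190.0357−107.0836)=1.0000; B=V−Δ·S=-122.3952
Node (1,0) S=67.4500: V=(p*·-37.4082+(1−p*)·-74.5057)/1.02=-52.5453; Δ=(-37.4082−-74.5057)/(84.9870−47.8895)=1.0000; B=V−Δ·S=-119.9953
Node (1,1) S=119.7000: V=(p*·28.4268+(1−p*)·-37.4082)/1.02=-0.2953; Δ=(28.4268−-37.4082)/(150.8220−84.9870)=1.0000; B=V−Δ·S=-119.9953
Node (0,0) S=95.0000: V=(p*·-0.2953+(1−p*)·-52.5453)/1.02=-22.6425; Δ=(-0.2953−-52.5453)/(119.7000−67.4500)=1.0000; B=V−Δ·S=-117.6425
Root portfolio cost Δ·95+B reproduces V0=-22.6425.

(0,0): Delta=1.0000 Bond=-117.6425
(1,0): Delta=1.0000 Bond=-119.9953
(1,1): Delta=1.0000 Bond=-119.9953
(2,0): Delta=1.0000 Bond=-122.3952
(2,1): Delta=1.0000 Bond=-122.3952
(2,2): Delta=1.0000 Bond=-122.3952
(3,0): Delta=1.0000 Bond=-124.8431
(3,1): Delta=1.0000 Bond=-124.8431
(3,2): Delta=1.0000 Bond=-124.8431
(3,3): Delta=1.0000 Bond=-124.8431
V0=-22.6425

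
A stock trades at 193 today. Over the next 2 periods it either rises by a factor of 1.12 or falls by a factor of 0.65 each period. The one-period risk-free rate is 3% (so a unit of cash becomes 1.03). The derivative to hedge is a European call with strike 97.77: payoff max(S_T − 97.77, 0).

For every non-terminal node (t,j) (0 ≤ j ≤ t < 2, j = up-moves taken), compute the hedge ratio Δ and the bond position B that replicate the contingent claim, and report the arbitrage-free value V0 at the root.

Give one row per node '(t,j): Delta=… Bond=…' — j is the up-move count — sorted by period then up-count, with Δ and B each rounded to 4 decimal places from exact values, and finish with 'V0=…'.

(0,0): Delta=0.9667 Bond=-85.1778
(1,0): Delta=0.7248 Bond=-57.3788
(1,1): Delta=1.0000 Bond=-94.9223
V0=101.4033

Under the risk-neutral measure, an up-move has probability p* = (R−d)/(u−d) = 0.8085 and values discount at R = 1.03.
Payoff layer (t=2): V(2,0)=0.0000, V(2,1)=42.7340, V(2,2)=144.3292
(1,0): S=125.4500. Δ = (V_up−V_dn)/(S_up−S_dn) = (42.7340−0.0000)/(140.5040−81.5425) = 0.7248. V = [p*·42.7340 + (1−p*)·0.0000]/1.03 = 33.5446. B = V − Δ·S = -57.3788.
(1,1): S=216.1600. Δ = (V_up−V_dn)/(S_up−S_dn) = (144.3292−42.7340)/(242.0992−140.5040) = 1.0000. V = [p*·144.3292 + (1−p*)·42.7340]/1.03 = 121.2377. B = V − Δ·S = -94.9223.
(0,0): S=193.0000. Δ = (V_up−V_dn)/(S_up−S_dn) = (121.2377−33.5446)/(216.1600−125.4500) = 0.9667. V = [p*·121.2377 + (1−p*)·33.5446]/1.03 = 101.4033. B = V − Δ·S = -85.1778.
Check: Δ(0,0)·S0 + B(0,0) = 101.4033 = V0.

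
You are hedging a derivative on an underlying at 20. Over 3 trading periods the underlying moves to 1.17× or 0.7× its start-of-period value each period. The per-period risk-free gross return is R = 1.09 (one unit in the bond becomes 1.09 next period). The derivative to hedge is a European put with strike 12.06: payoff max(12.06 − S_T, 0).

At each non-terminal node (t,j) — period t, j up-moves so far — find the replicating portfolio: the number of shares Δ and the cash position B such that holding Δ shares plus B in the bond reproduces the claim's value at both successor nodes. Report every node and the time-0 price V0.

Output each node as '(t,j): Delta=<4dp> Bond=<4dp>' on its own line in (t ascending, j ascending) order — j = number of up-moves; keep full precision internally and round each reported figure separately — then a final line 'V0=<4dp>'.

No-arbitrage ⇒ martingale measure with p* = (R−d)/(u−d) = 0.8298.
Terminal payoffs: V(3,0)=5.2000, V(3,1)=0.5940, V(3,2)=0.0000, V(3,3)=0.0000
(2,0): S=9.8000. Δ = (V_up−V_dn)/(S_up−S_dn) = (0.5940−5.2000)/(11.4660−6.8600) = -1.0000. V = [p*·0.5940 + (1−p*)·5.2000]/1.09 = 1.2642. B = V − Δ·S = 11.0642.
(2,1): S=16.3800. Δ = (V_up−V_dn)/(S_up−S_dn) = (0.0000−0.5940)/(19.1646−11.4660) = -0.0772. V = [p*·0.0000 + (1−p*)·0.5940]/1.09 = 0.0928. B = V − Δ·S = 1.3566.
(2,2): S=27.3780. Δ = (V_up−V_dn)/(S_up−S_dn) = (0.0000−0.0000)/(32.0323−19.1646) = 0.0000. V = [p*·0.0000 + (1−p*)·0.0000]/1.09 = 0.0000. B = V − Δ·S = 0.0000.
(1,0): S=14.0000. Δ = (V_up−V_dn)/(S_up−S_dn) = (0.0928−1.2642)/(16.3800−9.8000) = -0.1780. V = [p*·0.0928 + (1−p*)·1.2642]/1.09 = 0.2680. B = V − Δ·S = 2.7605.
(1,1): S=23.4000. Δ = (V_up−V_dn)/(S_up−S_dn) = (0.0000−0.0928)/(27.3780−16.3800) = -0.0084. V = [p*·0.0000 + (1−p*)·0.0928]/1.09 = 0.0145. B = V − Δ·S = 0.2118.
(0,0): S=20.0000. Δ = (V_up−V_dn)/(S_up−S_dn) = (0.0145−0.2680)/(23.4000−14.0000) = -0.0270. V = [p*·0.0145 + (1−p*)·0.2680]/1.09 = 0.0529. B = V − Δ·S = 0.5923.
Each (Δ,B) replicates both successor values, so the strategy is self-financing and V0 is arbitrage-free.

(0,0): Delta=-0.0270 Bond=0.5923
(1,0): Delta=-0.1780 Bond=2.7605
(1,1): Delta=-0.0084 Bond=0.2118
(2,0): Delta=-1.0000 Bond=11.0642
(2,1): Delta=-0.0772 Bond=1.3566
(2,2): Delta=0.0000 Bond=0.0000
V0=0.0529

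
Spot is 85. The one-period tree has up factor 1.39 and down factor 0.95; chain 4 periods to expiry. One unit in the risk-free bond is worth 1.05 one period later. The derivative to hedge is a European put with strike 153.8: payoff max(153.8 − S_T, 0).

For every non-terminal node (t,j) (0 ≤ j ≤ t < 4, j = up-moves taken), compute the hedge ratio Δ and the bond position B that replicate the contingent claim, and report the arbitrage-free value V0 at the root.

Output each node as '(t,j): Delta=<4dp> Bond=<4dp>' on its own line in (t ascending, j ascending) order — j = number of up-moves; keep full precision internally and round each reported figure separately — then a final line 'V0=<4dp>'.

The replicating-portfolio and risk-neutral prices coincide; use p* = (1.05−0.95)/(1.39−0.95) = 0.2273 for the latter.
Terminal payoffs: V(4,0)=84.5670, V(4,1)=52.5011, V(4,2)=5.5838, V(4,3)=0.0000, V(4,4)=0.0000
  t=3,j=0: stock 72.8769 → up 101.2989 (V=52.5011), down 69.2330 (V=84.5670). Price 73.5993; hedge Δ=-1.0000, bond B=146.4762.
  t=3,j=1: stock 106.6304 → up 148.2162 (V=5.5838), down 101.2989 (V=52.5011). Price 39.8458; hedge Δ=-1.0000, bond B=146.4762.
  t=3,j=2: stock 156.0171 → up 216.8637 (V=0.0000), down 148.2162 (V=5.5838). Price 4.1093; hedge Δ=-0.0813, bond B=16.7997.
  t=3,j=3: stock 228.2776 → up 317.3059 (V=0.0000), down 216.8637 (V=0.0000). Price 0.0000; hedge Δ=0.0000, bond B=0.0000.
  t=2,j=0: stock 76.7125 → up 106.6304 (V=39.8458), down 72.8769 (V=73.5993). Price 62.7886; hedge Δ=-1.0000, bond B=139.5011.
  t=2,j=1: stock 112.2425 → up 156.0171 (V=4.1093), down 106.6304 (V=39.8458). Price 30.2132; hedge Δ=-0.7236, bond B=111.4326.
  t=2,j=2: stock 164.2285 → up 228.2776 (V=0.0000), down 156.0171 (V=4.1093). Price 3.0241; hedge Δ=-0.0569, bond B=12.3634.
  t=1,j=0: stock 80.7500 → up 112.2425 (V=30.2132), down 76.7125 (V=62.7886). Price 52.7477; hedge Δ=-0.9168, bond B=126.7828.
  t=1,j=1: stock 118.1500 → up 164.2285 (V=3.0241), down 112.2425 (V=30.2132). Price 22.8894; hedge Δ=-0.5230, bond B=84.6828.
  t=0,j=0: stock 85.0000 → up 118.1500 (V=22.8894), down 80.7500 (V=52.7477). Price 43.7731; hedge Δ=-0.7984, bond B=111.6330.
The time-0 hedge costs 43.7731, which is the no-arbitrage price.

(0,0): Delta=-0.7984 Bond=111.6330
(1,0): Delta=-0.9168 Bond=126.7828
(1,1): Delta=-0.5230 Bond=84.6828
(2,0): Delta=-1.0000 Bond=139.5011
(2,1): Delta=-0.7236 Bond=111.4326
(2,2): Delta=-0.0569 Bond=12.3634
(3,0): Delta=-1.0000 Bond=146.4762
(3,1): Delta=-1.0000 Bond=146.4762
(3,2): Delta=-0.0813 Bond=16.7997
(3,3): Delta=0.0000 Bond=0.0000
V0=43.7731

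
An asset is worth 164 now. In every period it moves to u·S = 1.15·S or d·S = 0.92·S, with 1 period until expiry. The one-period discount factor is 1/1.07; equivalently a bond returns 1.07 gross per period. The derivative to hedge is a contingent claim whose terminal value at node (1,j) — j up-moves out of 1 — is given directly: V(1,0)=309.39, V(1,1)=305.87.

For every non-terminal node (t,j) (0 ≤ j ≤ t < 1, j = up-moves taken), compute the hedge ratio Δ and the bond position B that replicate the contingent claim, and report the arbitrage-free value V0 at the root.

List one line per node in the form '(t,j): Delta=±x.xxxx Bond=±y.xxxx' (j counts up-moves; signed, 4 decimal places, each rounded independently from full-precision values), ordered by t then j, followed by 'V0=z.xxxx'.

Since d<R<u, set p* = (R−d)/(u−d) = 0.6522; price each node as the discounted p*-expectation of its children.
Payoff layer (t=1): V(1,0)=309.3900, V(1,1)=305.8700
(0,0): S=164.0000. Δ = (V_up−V_dn)/(S_up−S_dn) = (305.8700−309.3900)/(188.6000−150.8800) = -0.0933. V = [p*·305.8700 + (1−p*)·309.3900]/1.07 = 287.0041. B = V − Δ·S = 302.3084.
The time-0 hedge costs 287.0041, which is the no-arbitrage price.

(0,0): Delta=-0.0933 Bond=302.3084
V0=287.0041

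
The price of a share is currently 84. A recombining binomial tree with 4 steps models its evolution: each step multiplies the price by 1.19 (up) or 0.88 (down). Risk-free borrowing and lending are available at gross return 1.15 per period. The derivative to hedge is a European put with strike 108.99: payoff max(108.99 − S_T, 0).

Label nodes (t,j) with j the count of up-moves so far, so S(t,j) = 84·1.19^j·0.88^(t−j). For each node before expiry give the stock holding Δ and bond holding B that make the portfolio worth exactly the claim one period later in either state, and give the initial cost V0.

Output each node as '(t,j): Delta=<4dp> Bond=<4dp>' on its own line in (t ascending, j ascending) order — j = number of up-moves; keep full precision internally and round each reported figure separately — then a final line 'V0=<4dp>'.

(0,0): Delta=-0.1524 Bond=13.7195
(1,0): Delta=-0.6101 Bond=49.6073
(1,1): Delta=-0.1023 Bond=10.7655
(2,0): Delta=-1.0000 Bond=82.4121
(2,1): Delta=-0.5674 Bond=53.2909
(2,2): Delta=-0.0513 Bond=6.3196
(3,0): Delta=-1.0000 Bond=94.7739
(3,1): Delta=-1.0000 Bond=94.7739
(3,2): Delta=-0.5200 Bond=56.3231
(3,3): Delta=0.0000 Bond=0.0000
V0=0.9153

No-arbitrage ⇒ martingale measure with p* = (R−d)/(u−d) = 0.8710.
Terminal values V(4,·): V(4,0)=58.6156, V(4,1)=40.8701, V(4,2)=16.8733, V(4,3)=0.0000, V(4,4)=0.0000
(3,0): S=57.2436. Δ = (V_up−V_dn)/(S_up−S_dn) = (40.8701−58.6156)/(68.1199−50.3744) = -1.0000. V = [p*·40.8701 + (1−p*)·58.6156]/1.15 = 37.5303. B = V − Δ·S = 94.7739.
(3,1): S=77.4090. Δ = (V_up−V_dn)/(S_up−S_dn) = (16.8733−40.8701)/(92.1167−68.1199) = -1.0000. V = [p*·16.8733 + (1−p*)·40.8701]/1.15 = 17.3649. B = V − Δ·S = 94.7739.
(3,2): S=104.6781. Δ = (V_up−V_dn)/(S_up−S_dn) = (0.0000−16.8733)/(124.5670−92.1167) = -0.5200. V = [p*·0.0000 + (1−p*)·16.8733]/1.15 = 1.8932. B = V − Δ·S = 56.3231.
(3,3): S=141.5534. Δ = (V_up−V_dn)/(S_up−S_dn) = (0.0000−0.0000)/(168.4485−124.5670) = 0.0000. V = [p*·0.0000 + (1−p*)·0.0000]/1.15 = 0.0000. B = V − Δ·S = 0.0000.
(2,0): S=65.0496. Δ = (V_up−V_dn)/(S_up−S_dn) = (17.3649−37.5303)/(77.4090−57.2436) = -1.0000. V = [p*·17.3649 + (1−p*)·37.5303]/1.15 = 17.3625. B = V − Δ·S = 82.4121.
(2,1): S=87.9648. Δ = (V_up−V_dn)/(S_up−S_dn) = (1.8932−17.3649)/(104.6781−77.4090) = -0.5674. V = [p*·1.8932 + (1−p*)·17.3649]/1.15 = 3.3822. B = V − Δ·S = 53.2909.
(2,2): S=118.9524. Δ = (V_up−V_dn)/(S_up−S_dn) = (0.0000−1.8932)/(141.5534−104.6781) = -0.0513. V = [p*·0.0000 + (1−p*)·1.8932]/1.15 = 0.2124. B = V − Δ·S = 6.3196.
(1,0): S=73.9200. Δ = (V_up−V_dn)/(S_up−S_dn) = (3.3822−17.3625)/(87.9648−65.0496) = -0.6101. V = [p*·3.3822 + (1−p*)·17.3625]/1.15 = 4.5097. B = V − Δ·S = 49.6073.
(1,1): S=99.9600. Δ = (V_up−V_dn)/(S_up−S_dn) = (0.2124−3.3822)/(118.9524−87.9648) = -0.1023. V = [p*·0.2124 + (1−p*)·3.3822]/1.15 = 0.5404. B = V − Δ·S = 10.7655.
(0,0): S=84.0000. Δ = (V_up−V_dn)/(S_up−S_dn) = (0.5404−4.5097)/(99.9600−73.9200) = -0.1524. V = [p*·0.5404 + (1−p*)·4.5097]/1.15 = 0.9153. B = V − Δ·S = 13.7195.
The time-0 hedge costs 0.9153, which is the no-arbitrage price.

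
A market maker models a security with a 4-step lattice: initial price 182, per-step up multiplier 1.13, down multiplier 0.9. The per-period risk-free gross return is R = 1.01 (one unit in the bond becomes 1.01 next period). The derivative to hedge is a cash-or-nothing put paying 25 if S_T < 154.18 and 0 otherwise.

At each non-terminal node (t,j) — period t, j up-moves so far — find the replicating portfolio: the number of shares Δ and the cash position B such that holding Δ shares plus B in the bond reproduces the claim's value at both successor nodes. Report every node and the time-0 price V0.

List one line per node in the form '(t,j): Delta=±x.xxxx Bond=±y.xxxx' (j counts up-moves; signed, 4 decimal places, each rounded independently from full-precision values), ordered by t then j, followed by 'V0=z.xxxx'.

(0,0): Delta=-0.2264 Bond=49.5117
(1,0): Delta=-0.3246 Bond=66.0994
(1,1): Delta=-0.1410 Bond=32.4514
(2,0): Delta=-0.3491 Bond=70.3719
(2,1): Delta=-0.3034 Bond=62.8205
(2,2): Delta=0.0000 Bond=0.0000
(3,0): Delta=0.0000 Bond=24.7525
(3,1): Delta=-0.6525 Bond=121.6100
(3,2): Delta=0.0000 Bond=0.0000
(3,3): Delta=0.0000 Bond=0.0000
V0=8.3076

Under the risk-neutral measure, an up-move has probability p* = (R−d)/(u−d) = 0.4783 and values discount at R = 1.01.
Payoff layer (t=4): V(4,0)=25.0000, V(4,1)=25.0000, V(4,2)=0.0000, V(4,3)=0.0000, V(4,4)=0.0000
  t=3,j=0: stock 132.6780 → up 149.9261 (V=25.0000), down 119.4102 (V=25.0000). Price 24.7525; hedge Δ=0.0000, bond B=24.7525.
  t=3,j=1: stock 166.5846 → up 188.2406 (V=0.0000), down 149.9261 (V=25.0000). Price 12.9143; hedge Δ=-0.6525, bond B=121.6100.
  t=3,j=2: stock 209.1562 → up 236.3465 (V=0.0000), down 188.2406 (V=0.0000). Price 0.0000; hedge Δ=0.0000, bond B=0.0000.
  t=3,j=3: stock 262.6073 → up 296.7462 (V=0.0000), down 236.3465 (V=0.0000). Price 0.0000; hedge Δ=0.0000, bond B=0.0000.
  t=2,j=0: stock 147.4200 → up 166.5846 (V=12.9143), down 132.6780 (V=24.7525). Price 18.9017; hedge Δ=-0.3491, bond B=70.3719.
  t=2,j=1: stock 185.0940 → up 209.1562 (V=0.0000), down 166.5846 (V=12.9143). Price 6.6712; hedge Δ=-0.3034, bond B=62.8205.
  t=2,j=2: stock 232.3958 → up 262.6073 (V=0.0000), down 209.1562 (V=0.0000). Price 0.0000; hedge Δ=0.0000, bond B=0.0000.
  t=1,j=0: stock 163.8000 → up 185.0940 (V=6.6712), down 147.4200 (V=18.9017). Price 12.9231; hedge Δ=-0.3246, bond B=66.0994.
  t=1,j=1: stock 205.6600 → up 232.3958 (V=0.0000), down 185.0940 (V=6.6712). Price 3.4462; hedge Δ=-0.1410, bond B=32.4514.
  t=0,j=0: stock 182.0000 → up 205.6600 (V=3.4462), down 163.8000 (V=12.9231). Price 8.3076; hedge Δ=-0.2264, bond B=49.5117.
Root portfolio cost Δ·182+B reproduces V0=8.3076.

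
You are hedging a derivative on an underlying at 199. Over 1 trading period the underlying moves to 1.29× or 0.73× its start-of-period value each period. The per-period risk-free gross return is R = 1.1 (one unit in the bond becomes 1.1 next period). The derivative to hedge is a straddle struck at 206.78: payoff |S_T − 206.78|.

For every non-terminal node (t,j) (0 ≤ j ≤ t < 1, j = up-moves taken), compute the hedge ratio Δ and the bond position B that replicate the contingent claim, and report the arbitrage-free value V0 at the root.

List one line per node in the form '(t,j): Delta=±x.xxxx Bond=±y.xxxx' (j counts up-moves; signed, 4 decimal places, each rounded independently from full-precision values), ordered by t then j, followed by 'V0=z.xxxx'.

(0,0): Delta=-0.1039 Bond=69.6412
V0=48.9627

The replicating-portfolio and risk-neutral prices coincide; use p* = (1.1−0.73)/(1.29−0.73) = 0.6607 for the latter.
At expiry t=1: V(1,0)=61.5100, V(1,1)=49.9300
Node (0,0) S=199.0000: V=(p*·49.9300+(1−p*)·61.5100)/1.1=48.9627; Δ=(49.9300−61.5100)/(256.7100−145.2700)=-0.1039; B=V−Δ·S=69.6412
Root portfolio cost Δ·199+B reproduces V0=48.9627.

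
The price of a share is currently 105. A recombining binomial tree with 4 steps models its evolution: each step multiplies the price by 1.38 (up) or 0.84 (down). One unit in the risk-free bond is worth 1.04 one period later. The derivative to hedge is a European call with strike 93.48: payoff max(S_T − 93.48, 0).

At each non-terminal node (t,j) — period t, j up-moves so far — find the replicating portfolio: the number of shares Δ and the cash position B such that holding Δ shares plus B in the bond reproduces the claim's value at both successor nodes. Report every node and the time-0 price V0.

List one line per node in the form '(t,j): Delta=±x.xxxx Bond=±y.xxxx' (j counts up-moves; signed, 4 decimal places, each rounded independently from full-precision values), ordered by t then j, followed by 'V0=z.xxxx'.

The replicating-portfolio and risk-neutral prices coincide; use p* = (1.04−0.84)/(1.38−0.84) = 0.3704 for the latter.
Terminal values V(4,·): V(4,0)=0.0000, V(4,1)=0.0000, V(4,2)=47.6132, V(4,3)=138.3160, V(4,4)=287.3276
  t=3,j=0: stock 62.2339 → up 85.8828 (V=0.0000), down 52.2765 (V=0.0000). Price 0.0000; hedge Δ=0.0000, bond B=0.0000.
  t=3,j=1: stock 102.2414 → up 141.0932 (V=47.6132), down 85.8828 (V=0.0000). Price 16.9563; hedge Δ=0.8624, bond B=-71.2163.
  t=3,j=2: stock 167.9681 → up 231.7960 (V=138.3160), down 141.0932 (V=47.6132). Price 78.0835; hedge Δ=1.0000, bond B=-89.8846.
  t=3,j=3: stock 275.9476 → up 380.8076 (V=287.3276), down 231.7960 (V=138.3160). Price 186.0629; hedge Δ=1.0000, bond B=-89.8846.
  t=2,j=0: stock 74.0880 → up 102.2414 (V=16.9563), down 62.2339 (V=0.0000). Price 6.0386; hedge Δ=0.4238, bond B=-25.3619.
  t=2,j=1: stock 121.7160 → up 167.9681 (V=78.0835), down 102.2414 (V=16.9563). Price 38.0730; hedge Δ=0.9300, bond B=-75.1255.
  t=2,j=2: stock 199.9620 → up 275.9476 (V=186.0629), down 167.9681 (V=78.0835). Price 113.5345; hedge Δ=1.0000, bond B=-86.4275.
  t=1,j=0: stock 88.2000 → up 121.7160 (V=38.0730), down 74.0880 (V=6.0386). Price 17.2146; hedge Δ=0.6726, bond B=-42.1085.
  t=1,j=1: stock 144.9000 → up 199.9620 (V=113.5345), down 121.7160 (V=38.0730). Price 63.4824; hedge Δ=0.9644, bond B=-76.2610.
  t=0,j=0: stock 105.0000 → up 144.9000 (V=63.4824), down 88.2000 (V=17.2146). Price 33.0296; hedge Δ=0.8160, bond B=-52.6515.
The time-0 hedge costs 33.0296, which is the no-arbitrage price.

(0,0): Delta=0.8160 Bond=-52.6515
(1,0): Delta=0.6726 Bond=-42.1085
(1,1): Delta=0.9644 Bond=-76.2610
(2,0): Delta=0.4238 Bond=-25.3619
(2,1): Delta=0.9300 Bond=-75.1255
(2,2): Delta=1.0000 Bond=-86.4275
(3,0): Delta=0.0000 Bond=0.0000
(3,1): Delta=0.8624 Bond=-71.2163
(3,2): Delta=1.0000 Bond=-89.8846
(3,3): Delta=1.0000 Bond=-89.8846
V0=33.0296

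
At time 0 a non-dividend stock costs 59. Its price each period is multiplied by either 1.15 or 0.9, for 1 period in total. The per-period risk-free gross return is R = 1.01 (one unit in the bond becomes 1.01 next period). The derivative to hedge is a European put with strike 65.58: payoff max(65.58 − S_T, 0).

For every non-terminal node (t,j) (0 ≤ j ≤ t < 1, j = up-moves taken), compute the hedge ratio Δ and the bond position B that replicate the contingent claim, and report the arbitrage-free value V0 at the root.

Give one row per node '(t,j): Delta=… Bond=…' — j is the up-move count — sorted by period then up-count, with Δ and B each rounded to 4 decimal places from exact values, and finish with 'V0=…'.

Under the risk-neutral measure, an up-move has probability p* = (R−d)/(u−d) = 0.4400 and values discount at R = 1.01.
Terminal values V(1,·): V(1,0)=12.4800, V(1,1)=0.0000
Node (0,0) S=59.0000: V=(p*·0.0000+(1−p*)·12.4800)/1.01=6.9196; Δ=(0.0000−12.4800)/(67.8500−53.1000)=-0.8461; B=V−Δ·S=56.8396
The time-0 hedge costs 6.9196, which is the no-arbitrage price.

(0,0): Delta=-0.8461 Bond=56.8396
V0=6.9196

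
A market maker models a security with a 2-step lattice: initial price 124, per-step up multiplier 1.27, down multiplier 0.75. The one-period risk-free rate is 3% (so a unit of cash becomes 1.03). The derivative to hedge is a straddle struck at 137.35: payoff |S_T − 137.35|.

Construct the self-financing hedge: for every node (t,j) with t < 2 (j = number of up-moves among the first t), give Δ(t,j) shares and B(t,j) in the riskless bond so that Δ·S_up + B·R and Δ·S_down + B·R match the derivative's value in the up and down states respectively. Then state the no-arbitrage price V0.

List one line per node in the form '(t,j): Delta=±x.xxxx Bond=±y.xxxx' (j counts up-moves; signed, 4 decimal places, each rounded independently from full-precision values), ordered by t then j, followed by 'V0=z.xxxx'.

(0,0): Delta=0.0159 Bond=37.7408
(1,0): Delta=-1.0000 Bond=133.3495
(1,1): Delta=0.5301 Bond=-42.1068
V0=39.7094

No-arbitrage ⇒ martingale measure with p* = (R−d)/(u−d) = 0.5385.
Payoff layer (t=2): V(2,0)=67.6000, V(2,1)=19.2400, V(2,2)=62.6496
  t=1,j=0: stock 93.0000 → up 118.1100 (V=19.2400), down 69.7500 (V=67.6000). Price 40.3495; hedge Δ=-1.0000, bond B=133.3495.
  t=1,j=1: stock 157.4800 → up 199.9996 (V=62.6496), down 118.1100 (V=19.2400). Price 41.3732; hedge Δ=0.5301, bond B=-42.1068.
  t=0,j=0: stock 124.0000 → up 157.4800 (V=41.3732), down 93.0000 (V=40.3495). Price 39.7094; hedge Δ=0.0159, bond B=37.7408.
Each (Δ,B) replicates both successor values, so the strategy is self-financing and V0 is arbitrage-free.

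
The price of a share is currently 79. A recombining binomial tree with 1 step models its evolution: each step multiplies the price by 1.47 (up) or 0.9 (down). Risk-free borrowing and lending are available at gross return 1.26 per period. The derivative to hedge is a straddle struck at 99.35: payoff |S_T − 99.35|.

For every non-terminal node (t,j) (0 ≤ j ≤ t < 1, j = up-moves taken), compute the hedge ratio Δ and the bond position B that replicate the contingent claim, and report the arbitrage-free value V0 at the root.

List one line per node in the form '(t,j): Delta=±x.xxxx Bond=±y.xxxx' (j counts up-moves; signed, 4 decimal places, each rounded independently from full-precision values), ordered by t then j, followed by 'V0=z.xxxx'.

(0,0): Delta=-0.2547 Bond=36.7941
V0=16.6713

Under the risk-neutral measure, an up-move has probability p* = (R−d)/(u−d) = 0.6316 and values discount at R = 1.26.
Terminal values V(1,·): V(1,0)=28.2500, V(1,1)=16.7800
(0,0): S=79.0000. Δ = (V_up−V_dn)/(S_up−S_dn) = (16.7800−28.2500)/(116.1300−71.1000) = -0.2547. V = [p*·16.7800 + (1−p*)·28.2500]/1.26 = 16.6713. B = V − Δ·S = 36.7941.
Self-financing check: at every node Δ·S+B equals the discounted successor values.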